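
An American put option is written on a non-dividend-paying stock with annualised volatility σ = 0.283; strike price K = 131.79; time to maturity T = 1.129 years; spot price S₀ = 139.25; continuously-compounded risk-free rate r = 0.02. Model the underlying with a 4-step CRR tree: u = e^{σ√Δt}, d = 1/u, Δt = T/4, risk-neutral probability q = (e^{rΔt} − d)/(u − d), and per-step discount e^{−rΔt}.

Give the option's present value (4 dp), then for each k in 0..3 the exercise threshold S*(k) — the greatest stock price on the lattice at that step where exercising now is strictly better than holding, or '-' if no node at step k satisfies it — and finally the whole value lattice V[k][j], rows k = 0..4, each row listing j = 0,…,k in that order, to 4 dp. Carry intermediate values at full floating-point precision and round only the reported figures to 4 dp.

params: Δt=0.28225 u=1.16224 d=0.86041 q=0.48124 e^(-rΔt)=0.99437
t_4 payoffs: 55.4749 28.7032 0.0000 0.0000 0.0000
t_3: node(3,0) S=88.6965 payoff=43.0935 vs cont=42.3516 → 43.0935 [stop]  node(3,1) S=119.8116 payoff=11.9784 vs cont=14.8063 → 14.8063 [wait]  node(3,2) S=161.8421 payoff=0.0000 vs cont=0.0000 → 0.0000 [wait]  node(3,3) S=218.6169 payoff=0.0000 vs cont=0.0000 → 0.0000 [wait]  ⇒ S*(3)=88.6965
t_2: node(2,0) S=103.0868 payoff=28.7032 vs cont=29.3147 → 29.3147 [wait]  node(2,1) S=139.2500 payoff=0.0000 vs cont=7.6377 → 7.6377 [wait]  node(2,2) S=188.0995 payoff=0.0000 vs cont=0.0000 → 0.0000 [wait]  ⇒ S*(2)=-
t_1: node(1,0) S=119.8116 payoff=11.9784 vs cont=18.7766 → 18.7766 [wait]  node(1,1) S=161.8421 payoff=0.0000 vs cont=3.9399 → 3.9399 [wait]  ⇒ S*(1)=-
t_0: node(0,0) S=139.2500 payoff=0.0000 vs cont=11.5711 → 11.5711 [wait]  ⇒ S*(0)=-

price = 11.5711
boundary = - - - 88.6965
tree:
11.5711
18.7766 3.9399
29.3147 7.6377 0.0000
43.0935 14.8063 0.0000 0.0000
55.4749 28.7032 0.0000 0.0000 0.0000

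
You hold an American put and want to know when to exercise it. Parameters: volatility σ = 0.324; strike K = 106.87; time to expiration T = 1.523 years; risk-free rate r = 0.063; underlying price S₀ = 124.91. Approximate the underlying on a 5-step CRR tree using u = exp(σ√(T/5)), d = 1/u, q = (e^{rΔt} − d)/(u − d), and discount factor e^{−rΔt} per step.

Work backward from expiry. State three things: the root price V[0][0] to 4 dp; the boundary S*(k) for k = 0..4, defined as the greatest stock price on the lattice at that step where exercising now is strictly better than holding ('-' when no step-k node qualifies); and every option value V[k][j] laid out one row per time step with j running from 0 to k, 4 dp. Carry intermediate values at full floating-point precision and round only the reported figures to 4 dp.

params: Δt=0.30460 u=1.19580 d=0.83626 q=0.50930 e^(-rΔt)=0.98099
t_5 payoffs: 55.7842 33.8202 2.4129 0.0000 0.0000 0.0000
t_4: node(4,0) S=61.0885 payoff=45.7815 vs cont=43.7502 → 45.7815 [stop]  node(4,1) S=87.3531 payoff=19.5169 vs cont=17.4856 → 19.5169 [stop]  node(4,2) S=124.9100 payoff=0.0000 vs cont=1.1615 → 1.1615 [wait]  node(4,3) S=178.6142 payoff=0.0000 vs cont=0.0000 → 0.0000 [wait]  node(4,4) S=255.4083 payoff=0.0000 vs cont=0.0000 → 0.0000 [wait]  ⇒ S*(4)=87.3531
t_3: node(3,0) S=73.0498 payoff=33.8202 vs cont=31.7890 → 33.8202 [stop]  node(3,1) S=104.4571 payoff=2.4129 vs cont=9.9752 → 9.9752 [wait]  node(3,2) S=149.3677 payoff=0.0000 vs cont=0.5591 → 0.5591 [wait]  node(3,3) S=213.5874 payoff=0.0000 vs cont=0.0000 → 0.0000 [wait]  ⇒ S*(3)=73.0498
t_2: node(2,0) S=87.3531 payoff=19.5169 vs cont=21.2639 → 21.2639 [wait]  node(2,1) S=124.9100 payoff=0.0000 vs cont=5.0811 → 5.0811 [wait]  node(2,2) S=178.6142 payoff=0.0000 vs cont=0.2691 → 0.2691 [wait]  ⇒ S*(2)=-
t_1: node(1,0) S=104.4571 payoff=2.4129 vs cont=12.7745 → 12.7745 [wait]  node(1,1) S=149.3677 payoff=0.0000 vs cont=2.5804 → 2.5804 [wait]  ⇒ S*(1)=-
t_0: node(0,0) S=124.9100 payoff=0.0000 vs cont=7.4385 → 7.4385 [wait]  ⇒ S*(0)=-

price = 7.4385
boundary = - - - 73.0498 87.3531
tree:
7.4385
12.7745 2.5804
21.2639 5.0811 0.2691
33.8202 9.9752 0.5591 0.0000
45.7815 19.5169 1.1615 0.0000 0.0000
55.7842 33.8202 2.4129 0.0000 0.0000 0.0000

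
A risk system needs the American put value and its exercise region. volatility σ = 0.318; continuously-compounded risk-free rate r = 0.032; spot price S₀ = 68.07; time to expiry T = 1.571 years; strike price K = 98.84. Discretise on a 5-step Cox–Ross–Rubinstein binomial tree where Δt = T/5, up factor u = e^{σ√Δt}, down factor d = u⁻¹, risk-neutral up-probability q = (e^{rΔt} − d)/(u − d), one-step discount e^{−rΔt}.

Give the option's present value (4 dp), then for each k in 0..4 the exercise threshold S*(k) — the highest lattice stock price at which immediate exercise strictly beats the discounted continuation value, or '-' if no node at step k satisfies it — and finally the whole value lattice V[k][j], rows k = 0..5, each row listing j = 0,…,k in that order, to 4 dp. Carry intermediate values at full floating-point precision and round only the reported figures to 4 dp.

Δt=0.31420  u=1.19512  d=0.83673  q=0.48375  discount=0.99000
step 5 (expiry): payoffs max(K−S,0) = 70.9216 58.9636 41.8836 17.4879 0.0000 0.0000
step 4: (k=4,j=0): S=33.3659, (K−S)⁺=65.4741, hold=64.4853 ⇒ V=65.4741 exercise | (k=4,j=1): S=47.6573, (K−S)⁺=51.1827, hold=50.1939 ⇒ V=51.1827 exercise | (k=4,j=2): S=68.0700, (K−S)⁺=30.7700, hold=29.7812 ⇒ V=30.7700 exercise | (k=4,j=3): S=97.2259, (K−S)⁺=1.6141, hold=8.9378 ⇒ V=8.9378 continue | (k=4,j=4): S=138.8699, (K−S)⁺=0.0000, hold=0.0000 ⇒ V=0.0000 continue  boundary S*=68.0700
step 3: (k=3,j=0): S=39.8764, (K−S)⁺=58.9636, hold=57.9748 ⇒ V=58.9636 exercise | (k=3,j=1): S=56.9564, (K−S)⁺=41.8836, hold=40.8948 ⇒ V=41.8836 exercise | (k=3,j=2): S=81.3521, (K−S)⁺=17.4879, hold=20.0065 ⇒ V=20.0065 continue | (k=3,j=3): S=116.1970, (K−S)⁺=0.0000, hold=4.5680 ⇒ V=4.5680 continue  boundary S*=56.9564
step 2: (k=2,j=0): S=47.6573, (K−S)⁺=51.1827, hold=50.1939 ⇒ V=51.1827 exercise | (k=2,j=1): S=68.0700, (K−S)⁺=30.7700, hold=30.9874 ⇒ V=30.9874 continue | (k=2,j=2): S=97.2259, (K−S)⁺=1.6141, hold=12.4127 ⇒ V=12.4127 continue  boundary S*=47.6573
step 1: (k=1,j=0): S=56.9564, (K−S)⁺=41.8836, hold=40.9989 ⇒ V=41.8836 exercise | (k=1,j=1): S=81.3521, (K−S)⁺=17.4879, hold=21.7817 ⇒ V=21.7817 continue  boundary S*=56.9564
step 0: (k=0,j=0): S=68.0700, (K−S)⁺=30.7700, hold=31.8376 ⇒ V=31.8376 continue  boundary S*=-

price = 31.8376
boundary = - 56.9564 47.6573 56.9564 68.0700
tree:
31.8376
41.8836 21.7817
51.1827 30.9874 12.4127
58.9636 41.8836 20.0065 4.5680
65.4741 51.1827 30.7700 8.9378 0.0000
70.9216 58.9636 41.8836 17.4879 0.0000 0.0000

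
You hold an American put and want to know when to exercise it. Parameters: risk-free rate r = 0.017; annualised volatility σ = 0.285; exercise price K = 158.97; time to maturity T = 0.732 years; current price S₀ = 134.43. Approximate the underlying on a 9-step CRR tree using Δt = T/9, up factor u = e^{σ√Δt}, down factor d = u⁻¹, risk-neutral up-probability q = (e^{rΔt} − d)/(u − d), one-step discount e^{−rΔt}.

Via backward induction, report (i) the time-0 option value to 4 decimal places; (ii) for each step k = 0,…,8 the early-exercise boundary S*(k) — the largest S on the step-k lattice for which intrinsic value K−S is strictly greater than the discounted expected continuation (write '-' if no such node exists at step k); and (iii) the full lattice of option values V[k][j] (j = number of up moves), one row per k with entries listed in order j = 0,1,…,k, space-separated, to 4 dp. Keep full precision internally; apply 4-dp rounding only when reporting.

params: Δt=0.08133 u=1.08467 d=0.92194 q=0.48819 e^(-rΔt)=0.99862
t_9 payoffs: 94.2849 82.8669 69.4334 53.6286 35.0341 13.1573 0.0000 0.0000 0.0000 0.0000
t_8: node(8,0) S=70.1623 payoff=88.8077 vs cont=88.5881 → 88.8077 [stop]  node(8,1) S=82.5471 payoff=76.4229 vs cont=76.2033 → 76.4229 [stop]  node(8,2) S=97.1180 payoff=61.8520 vs cont=61.6323 → 61.8520 [stop]  node(8,3) S=114.2610 payoff=44.7090 vs cont=44.4893 → 44.7090 [stop]  node(8,4) S=134.4300 payoff=24.5400 vs cont=24.3203 → 24.5400 [stop]  node(8,5) S=158.1592 payoff=0.8108 vs cont=6.7247 → 6.7247 [wait]  node(8,6) S=186.0769 payoff=0.0000 vs cont=0.0000 → 0.0000 [wait]  node(8,7) S=218.9227 payoff=0.0000 vs cont=0.0000 → 0.0000 [wait]  node(8,8) S=257.5662 payoff=0.0000 vs cont=0.0000 → 0.0000 [wait]  ⇒ S*(8)=134.4300
t_7: node(7,0) S=76.1031 payoff=82.8669 vs cont=82.6472 → 82.8669 [stop]  node(7,1) S=89.5366 payoff=69.4334 vs cont=69.2137 → 69.4334 [stop]  node(7,2) S=105.3414 payoff=53.6286 vs cont=53.4090 → 53.6286 [stop]  node(7,3) S=123.9359 payoff=35.0341 vs cont=34.8145 → 35.0341 [stop]  node(7,4) S=145.8127 payoff=13.1573 vs cont=15.8208 → 15.8208 [wait]  node(7,5) S=171.5511 payoff=0.0000 vs cont=3.4370 → 3.4370 [wait]  node(7,6) S=201.8327 payoff=0.0000 vs cont=0.0000 → 0.0000 [wait]  node(7,7) S=237.4596 payoff=0.0000 vs cont=0.0000 → 0.0000 [wait]  ⇒ S*(7)=123.9359
t_6: node(6,0) S=82.5471 payoff=76.4229 vs cont=76.2033 → 76.4229 [stop]  node(6,1) S=97.1180 payoff=61.8520 vs cont=61.6323 → 61.8520 [stop]  node(6,2) S=114.2610 payoff=44.7090 vs cont=44.4893 → 44.7090 [stop]  node(6,3) S=134.4300 payoff=24.5400 vs cont=25.6188 → 25.6188 [wait]  node(6,4) S=158.1592 payoff=0.8108 vs cont=9.7616 → 9.7616 [wait]  node(6,5) S=186.0769 payoff=0.0000 vs cont=1.7566 → 1.7566 [wait]  node(6,6) S=218.9227 payoff=0.0000 vs cont=0.0000 → 0.0000 [wait]  ⇒ S*(6)=114.2610
t_5: node(5,0) S=89.5366 payoff=69.4334 vs cont=69.2137 → 69.4334 [stop]  node(5,1) S=105.3414 payoff=53.6286 vs cont=53.4090 → 53.6286 [stop]  node(5,2) S=123.9359 payoff=35.0341 vs cont=35.3404 → 35.3404 [wait]  node(5,3) S=145.8127 payoff=13.1573 vs cont=17.8527 → 17.8527 [wait]  node(5,4) S=171.5511 payoff=0.0000 vs cont=5.8455 → 5.8455 [wait]  node(5,5) S=201.8327 payoff=0.0000 vs cont=0.8978 → 0.8978 [wait]  ⇒ S*(5)=105.3414
t_4: node(4,0) S=97.1180 payoff=61.8520 vs cont=61.6323 → 61.8520 [stop]  node(4,1) S=114.2610 payoff=44.7090 vs cont=44.6387 → 44.7090 [stop]  node(4,2) S=134.4300 payoff=24.5400 vs cont=26.7660 → 26.7660 [wait]  node(4,3) S=158.1592 payoff=0.8108 vs cont=11.9743 → 11.9743 [wait]  node(4,4) S=186.0769 payoff=0.0000 vs cont=3.4254 → 3.4254 [wait]  ⇒ S*(4)=114.2610
t_3: node(3,0) S=105.3414 payoff=53.6286 vs cont=53.4090 → 53.6286 [stop]  node(3,1) S=123.9359 payoff=35.0341 vs cont=35.8997 → 35.8997 [wait]  node(3,2) S=145.8127 payoff=13.1573 vs cont=19.5178 → 19.5178 [wait]  node(3,3) S=171.5511 payoff=0.0000 vs cont=7.7900 → 7.7900 [wait]  ⇒ S*(3)=105.3414
t_2: node(2,0) S=114.2610 payoff=44.7090 vs cont=44.9113 → 44.9113 [wait]  node(2,1) S=134.4300 payoff=24.5400 vs cont=27.8636 → 27.8636 [wait]  node(2,2) S=158.1592 payoff=0.8108 vs cont=13.7733 → 13.7733 [wait]  ⇒ S*(2)=-
t_1: node(1,0) S=123.9359 payoff=35.0341 vs cont=36.5382 → 36.5382 [wait]  node(1,1) S=145.8127 payoff=13.1573 vs cont=20.9558 → 20.9558 [wait]  ⇒ S*(1)=-
t_0: node(0,0) S=134.4300 payoff=24.5400 vs cont=28.8910 → 28.8910 [wait]  ⇒ S*(0)=-

price = 28.8910
boundary = - - - 105.3414 114.2610 105.3414 114.2610 123.9359 134.4300
tree:
28.8910
36.5382 20.9558
44.9113 27.8636 13.7733
53.6286 35.8997 19.5178 7.7900
61.8520 44.7090 26.7660 11.9743 3.4254
69.4334 53.6286 35.3404 17.8527 5.8455 0.8978
76.4229 61.8520 44.7090 25.6188 9.7616 1.7566 0.0000
82.8669 69.4334 53.6286 35.0341 15.8208 3.4370 0.0000 0.0000
88.8077 76.4229 61.8520 44.7090 24.5400 6.7247 0.0000 0.0000 0.0000
94.2849 82.8669 69.4334 53.6286 35.0341 13.1573 0.0000 0.0000 0.0000 0.0000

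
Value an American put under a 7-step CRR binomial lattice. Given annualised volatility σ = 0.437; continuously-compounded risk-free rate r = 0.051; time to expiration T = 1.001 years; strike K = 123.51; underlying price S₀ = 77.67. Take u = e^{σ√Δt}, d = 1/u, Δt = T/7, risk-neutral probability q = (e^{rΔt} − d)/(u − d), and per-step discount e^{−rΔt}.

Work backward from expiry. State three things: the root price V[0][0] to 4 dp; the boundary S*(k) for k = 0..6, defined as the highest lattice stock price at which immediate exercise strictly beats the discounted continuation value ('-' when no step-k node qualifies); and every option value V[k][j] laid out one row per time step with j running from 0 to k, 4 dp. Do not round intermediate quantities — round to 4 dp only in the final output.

price = 46.2975
boundary = - 65.8392 77.6700 65.8392 77.6700 91.6266 77.6700
tree:
46.2975
57.6708 34.7221
67.6994 45.8400 23.2461
76.2006 57.6708 33.3996 12.6367
83.4068 67.6994 45.8400 20.4754 4.3651
89.5153 76.2006 57.6708 31.8834 8.4694 0.0000
94.6934 83.4068 67.6994 45.8400 16.4327 0.0000 0.0000
99.0828 89.5153 76.2006 57.6708 31.8834 0.0000 0.0000 0.0000

Δt=0.14300, u=1.17969, d=0.84768, q=0.48083, disc=e^(-rΔt)=0.99273
k=7 terminal: V=max(K-S,0) → 99.0828 89.5153 76.2006 57.6708 31.8834 0.0000 0.0000 0.0000
k=6: j=0 S=28.8166 intr=94.6934 cont=93.7959 V=94.6934[EX]; j=1 S=40.1032 intr=83.4068 cont=82.5093 V=83.4068[EX]; j=2 S=55.8106 intr=67.6994 cont=66.8020 V=67.6994[EX]; j=3 S=77.6700 intr=45.8400 cont=44.9425 V=45.8400[EX]; j=4 S=108.0912 intr=15.4188 cont=16.4327 V=16.4327[hold]; j=5 S=150.4275 intr=0.0000 cont=0.0000 V=0.0000[hold]; j=6 S=209.3458 intr=0.0000 cont=0.0000 V=0.0000[hold]  S*(6)=77.6700
k=5: j=0 S=33.9947 intr=89.5153 cont=88.6178 V=89.5153[EX]; j=1 S=47.3094 intr=76.2006 cont=75.3031 V=76.2006[EX]; j=2 S=65.8392 intr=57.6708 cont=56.7733 V=57.6708[EX]; j=3 S=91.6266 intr=31.8834 cont=31.4698 V=31.8834[EX]; j=4 S=127.5143 intr=0.0000 cont=8.4694 V=8.4694[hold]; j=5 S=177.4581 intr=0.0000 cont=0.0000 V=0.0000[hold]  S*(5)=91.6266
k=4: j=0 S=40.1032 intr=83.4068 cont=82.5093 V=83.4068[EX]; j=1 S=55.8106 intr=67.6994 cont=66.8020 V=67.6994[EX]; j=2 S=77.6700 intr=45.8400 cont=44.9425 V=45.8400[EX]; j=3 S=108.0912 intr=15.4188 cont=20.4754 V=20.4754[hold]; j=4 S=150.4275 intr=0.0000 cont=4.3651 V=4.3651[hold]  S*(4)=77.6700
k=3: j=0 S=47.3094 intr=76.2006 cont=75.3031 V=76.2006[EX]; j=1 S=65.8392 intr=57.6708 cont=56.7733 V=57.6708[EX]; j=2 S=91.6266 intr=31.8834 cont=33.3996 V=33.3996[hold]; j=3 S=127.5143 intr=0.0000 cont=12.6367 V=12.6367[hold]  S*(3)=65.8392
k=2: j=0 S=55.8106 intr=67.6994 cont=66.8020 V=67.6994[EX]; j=1 S=77.6700 intr=45.8400 cont=45.6663 V=45.8400[EX]; j=2 S=108.0912 intr=15.4188 cont=23.2461 V=23.2461[hold]  S*(2)=77.6700
k=1: j=0 S=65.8392 intr=57.6708 cont=56.7733 V=57.6708[EX]; j=1 S=91.6266 intr=31.8834 cont=34.7221 V=34.7221[hold]  S*(1)=65.8392
k=0: j=0 S=77.6700 intr=45.8400 cont=46.2975 V=46.2975[hold]  S*(0)=-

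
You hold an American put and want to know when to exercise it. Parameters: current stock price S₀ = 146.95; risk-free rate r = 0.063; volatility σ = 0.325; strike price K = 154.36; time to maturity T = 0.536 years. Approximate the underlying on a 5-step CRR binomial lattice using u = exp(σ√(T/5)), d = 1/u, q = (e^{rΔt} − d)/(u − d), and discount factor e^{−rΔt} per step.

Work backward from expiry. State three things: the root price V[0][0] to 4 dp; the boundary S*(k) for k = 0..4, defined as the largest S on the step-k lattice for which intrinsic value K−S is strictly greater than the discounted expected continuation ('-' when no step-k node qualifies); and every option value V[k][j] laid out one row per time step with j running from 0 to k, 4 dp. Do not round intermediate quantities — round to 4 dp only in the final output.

price = 16.1573
boundary = - - 118.7800 106.7899 118.7800
tree:
16.1573
24.5046 8.1987
35.5800 13.9860 2.6405
47.5701 22.9721 5.3727 0.0000
58.3498 35.5800 10.9320 0.0000 0.0000
68.0415 47.5701 22.2437 0.0000 0.0000 0.0000

Δt=0.10720, u=1.11228, d=0.89906, q=0.50520, disc=e^(-rΔt)=0.99327
k=5 terminal: V=max(K-S,0) → 68.0415 47.5701 22.2437 0.0000 0.0000 0.0000
k=4: j=0 S=96.0102 intr=58.3498 cont=57.3109 V=58.3498[EX]; j=1 S=118.7800 intr=35.5800 cont=34.5410 V=35.5800[EX]; j=2 S=146.9500 intr=7.4100 cont=10.9320 V=10.9320[hold]; j=3 S=181.8008 intr=0.0000 cont=0.0000 V=0.0000[hold]; j=4 S=224.9168 intr=0.0000 cont=0.0000 V=0.0000[hold]  S*(4)=118.7800
k=3: j=0 S=106.7899 intr=47.5701 cont=46.5311 V=47.5701[EX]; j=1 S=132.1163 intr=22.2437 cont=22.9721 V=22.9721[hold]; j=2 S=163.4492 intr=0.0000 cont=5.3727 V=5.3727[hold]; j=3 S=202.2129 intr=0.0000 cont=0.0000 V=0.0000[hold]  S*(3)=106.7899
k=2: j=0 S=118.7800 intr=35.5800 cont=34.9065 V=35.5800[EX]; j=1 S=146.9500 intr=7.4100 cont=13.9860 V=13.9860[hold]; j=2 S=181.8008 intr=0.0000 cont=2.6405 V=2.6405[hold]  S*(2)=118.7800
k=1: j=0 S=132.1163 intr=22.2437 cont=24.5046 V=24.5046[hold]; j=1 S=163.4492 intr=0.0000 cont=8.1987 V=8.1987[hold]  S*(1)=-
k=0: j=0 S=146.9500 intr=7.4100 cont=16.1573 V=16.1573[hold]  S*(0)=-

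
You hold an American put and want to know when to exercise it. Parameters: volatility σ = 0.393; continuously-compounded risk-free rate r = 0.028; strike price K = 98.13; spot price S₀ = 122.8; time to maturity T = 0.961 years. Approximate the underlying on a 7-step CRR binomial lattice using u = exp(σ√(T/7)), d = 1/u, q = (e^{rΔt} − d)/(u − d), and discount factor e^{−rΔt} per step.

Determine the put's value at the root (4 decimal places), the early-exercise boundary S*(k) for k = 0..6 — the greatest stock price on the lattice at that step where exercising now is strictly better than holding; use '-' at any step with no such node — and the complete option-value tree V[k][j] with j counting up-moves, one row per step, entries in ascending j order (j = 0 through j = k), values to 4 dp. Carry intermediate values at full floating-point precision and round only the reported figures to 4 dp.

Δt=0.13729, u=1.15675, d=0.86449, q=0.47684, disc=e^(-rΔt)=0.99616
k=7 terminal: V=max(K-S,0) → 53.8181 38.8375 18.7923 0.0000 0.0000 0.0000 0.0000 0.0000
k=6: j=0 S=51.2579 intr=46.8721 cont=46.4957 V=46.8721[EX]; j=1 S=68.5867 intr=29.5433 cont=29.1668 V=29.5433[EX]; j=2 S=91.7739 intr=6.3561 cont=9.7937 V=9.7937[hold]; j=3 S=122.8000 intr=0.0000 cont=0.0000 V=0.0000[hold]; j=4 S=164.3152 intr=0.0000 cont=0.0000 V=0.0000[hold]; j=5 S=219.8655 intr=0.0000 cont=0.0000 V=0.0000[hold]; j=6 S=294.1957 intr=0.0000 cont=0.0000 V=0.0000[hold]  S*(6)=68.5867
k=5: j=0 S=59.2925 intr=38.8375 cont=38.4610 V=38.8375[EX]; j=1 S=79.3377 intr=18.7923 cont=20.0487 V=20.0487[hold]; j=2 S=106.1595 intr=0.0000 cont=5.1040 V=5.1040[hold]; j=3 S=142.0490 intr=0.0000 cont=0.0000 V=0.0000[hold]; j=4 S=190.0717 intr=0.0000 cont=0.0000 V=0.0000[hold]; j=5 S=254.3295 intr=0.0000 cont=0.0000 V=0.0000[hold]  S*(5)=59.2925
k=4: j=0 S=68.5867 intr=29.5433 cont=29.7636 V=29.7636[hold]; j=1 S=91.7739 intr=6.3561 cont=12.8729 V=12.8729[hold]; j=2 S=122.8000 intr=0.0000 cont=2.6600 V=2.6600[hold]; j=3 S=164.3152 intr=0.0000 cont=0.0000 V=0.0000[hold]; j=4 S=219.8655 intr=0.0000 cont=0.0000 V=0.0000[hold]  S*(4)=-
k=3: j=0 S=79.3377 intr=18.7923 cont=21.6262 V=21.6262[hold]; j=1 S=106.1595 intr=0.0000 cont=7.9723 V=7.9723[hold]; j=2 S=142.0490 intr=0.0000 cont=1.3863 V=1.3863[hold]; j=3 S=190.0717 intr=0.0000 cont=0.0000 V=0.0000[hold]  S*(3)=-
k=2: j=0 S=91.7739 intr=6.3561 cont=15.0575 V=15.0575[hold]; j=1 S=122.8000 intr=0.0000 cont=4.8133 V=4.8133[hold]; j=2 S=164.3152 intr=0.0000 cont=0.7225 V=0.7225[hold]  S*(2)=-
k=1: j=0 S=106.1595 intr=0.0000 cont=10.1336 V=10.1336[hold]; j=1 S=142.0490 intr=0.0000 cont=2.8516 V=2.8516[hold]  S*(1)=-
k=0: j=0 S=122.8000 intr=0.0000 cont=6.6357 V=6.6357[hold]  S*(0)=-

price = 6.6357
boundary = - - - - - 59.2925 68.5867
tree:
6.6357
10.1336 2.8516
15.0575 4.8133 0.7225
21.6262 7.9723 1.3863 0.0000
29.7636 12.8729 2.6600 0.0000 0.0000
38.8375 20.0487 5.1040 0.0000 0.0000 0.0000
46.8721 29.5433 9.7937 0.0000 0.0000 0.0000 0.0000
53.8181 38.8375 18.7923 0.0000 0.0000 0.0000 0.0000 0.0000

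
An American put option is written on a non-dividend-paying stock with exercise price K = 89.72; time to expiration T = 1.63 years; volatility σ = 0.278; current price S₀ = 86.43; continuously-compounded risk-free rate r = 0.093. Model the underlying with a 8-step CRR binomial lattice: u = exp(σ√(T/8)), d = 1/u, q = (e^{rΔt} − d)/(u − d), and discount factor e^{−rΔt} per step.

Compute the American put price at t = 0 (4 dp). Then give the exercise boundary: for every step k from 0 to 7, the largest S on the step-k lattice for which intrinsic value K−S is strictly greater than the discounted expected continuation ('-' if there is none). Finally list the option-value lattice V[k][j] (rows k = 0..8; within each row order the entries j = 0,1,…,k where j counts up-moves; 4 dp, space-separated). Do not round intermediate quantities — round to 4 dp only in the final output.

price = 9.3541
boundary = - - 67.2464 59.3160 67.2464 59.3160 67.2464 76.2372
tree:
9.3541
14.7159 5.2007
22.4736 8.7481 2.4181
30.4040 14.2760 4.4346 0.8173
37.3993 22.4736 7.9250 1.6727 0.1311
43.5695 30.4040 13.6796 3.3931 0.2934 0.0000
49.0121 37.3993 22.4736 6.8092 0.6567 0.0000 0.0000
53.8129 43.5695 30.4040 13.4828 1.4698 0.0000 0.0000 0.0000
58.0474 49.0121 37.3993 22.4736 3.2900 0.0000 0.0000 0.0000 0.0000

Δt=0.20375  u=1.13370  d=0.88207  q=0.54469  discount=0.98123
step 8 (expiry): payoffs max(K−S,0) = 58.0474 49.0121 37.3993 22.4736 3.2900 0.0000 0.0000 0.0000 0.0000
step 7: (k=7,j=0): S=35.9071, (K−S)⁺=53.8129, hold=52.1288 ⇒ V=53.8129 exercise | (k=7,j=1): S=46.1505, (K−S)⁺=43.5695, hold=41.8854 ⇒ V=43.5695 exercise | (k=7,j=2): S=59.3160, (K−S)⁺=30.4040, hold=28.7200 ⇒ V=30.4040 exercise | (k=7,j=3): S=76.2372, (K−S)⁺=13.4828, hold=11.7987 ⇒ V=13.4828 exercise | (k=7,j=4): S=97.9856, (K−S)⁺=0.0000, hold=1.4698 ⇒ V=1.4698 continue | (k=7,j=5): S=125.9382, (K−S)⁺=0.0000, hold=0.0000 ⇒ V=0.0000 continue | (k=7,j=6): S=161.8650, (K−S)⁺=0.0000, hold=0.0000 ⇒ V=0.0000 continue | (k=7,j=7): S=208.0406, (K−S)⁺=0.0000, hold=0.0000 ⇒ V=0.0000 continue  boundary S*=76.2372
step 6: (k=6,j=0): S=40.7079, (K−S)⁺=49.0121, hold=47.3280 ⇒ V=49.0121 exercise | (k=6,j=1): S=52.3207, (K−S)⁺=37.3993, hold=35.7152 ⇒ V=37.3993 exercise | (k=6,j=2): S=67.2464, (K−S)⁺=22.4736, hold=20.7895 ⇒ V=22.4736 exercise | (k=6,j=3): S=86.4300, (K−S)⁺=3.2900, hold=6.8092 ⇒ V=6.8092 continue | (k=6,j=4): S=111.0861, (K−S)⁺=0.0000, hold=0.6567 ⇒ V=0.6567 continue | (k=6,j=5): S=142.7760, (K−S)⁺=0.0000, hold=0.0000 ⇒ V=0.0000 continue | (k=6,j=6): S=183.5061, (K−S)⁺=0.0000, hold=0.0000 ⇒ V=0.0000 continue  boundary S*=67.2464
step 5: (k=5,j=0): S=46.1505, (K−S)⁺=43.5695, hold=41.8854 ⇒ V=43.5695 exercise | (k=5,j=1): S=59.3160, (K−S)⁺=30.4040, hold=28.7200 ⇒ V=30.4040 exercise | (k=5,j=2): S=76.2372, (K−S)⁺=13.4828, hold=13.6796 ⇒ V=13.6796 continue | (k=5,j=3): S=97.9856, (K−S)⁺=0.0000, hold=3.3931 ⇒ V=3.3931 continue | (k=5,j=4): S=125.9382, (K−S)⁺=0.0000, hold=0.2934 ⇒ V=0.2934 continue | (k=5,j=5): S=161.8650, (K−S)⁺=0.0000, hold=0.0000 ⇒ V=0.0000 continue  boundary S*=59.3160
step 4: (k=4,j=0): S=52.3207, (K−S)⁺=37.3993, hold=35.7152 ⇒ V=37.3993 exercise | (k=4,j=1): S=67.2464, (K−S)⁺=22.4736, hold=20.8947 ⇒ V=22.4736 exercise | (k=4,j=2): S=86.4300, (K−S)⁺=3.2900, hold=7.9250 ⇒ V=7.9250 continue | (k=4,j=3): S=111.0861, (K−S)⁺=0.0000, hold=1.6727 ⇒ V=1.6727 continue | (k=4,j=4): S=142.7760, (K−S)⁺=0.0000, hold=0.1311 ⇒ V=0.1311 continue  boundary S*=67.2464
step 3: (k=3,j=0): S=59.3160, (K−S)⁺=30.4040, hold=28.7200 ⇒ V=30.4040 exercise | (k=3,j=1): S=76.2372, (K−S)⁺=13.4828, hold=14.2760 ⇒ V=14.2760 continue | (k=3,j=2): S=97.9856, (K−S)⁺=0.0000, hold=4.4346 ⇒ V=4.4346 continue | (k=3,j=3): S=125.9382, (K−S)⁺=0.0000, hold=0.8173 ⇒ V=0.8173 continue  boundary S*=59.3160
step 2: (k=2,j=0): S=67.2464, (K−S)⁺=22.4736, hold=21.2134 ⇒ V=22.4736 exercise | (k=2,j=1): S=86.4300, (K−S)⁺=3.2900, hold=8.7481 ⇒ V=8.7481 continue | (k=2,j=2): S=111.0861, (K−S)⁺=0.0000, hold=2.4181 ⇒ V=2.4181 continue  boundary S*=67.2464
step 1: (k=1,j=0): S=76.2372, (K−S)⁺=13.4828, hold=14.7159 ⇒ V=14.7159 continue | (k=1,j=1): S=97.9856, (K−S)⁺=0.0000, hold=5.2007 ⇒ V=5.2007 continue  boundary S*=-
step 0: (k=0,j=0): S=86.4300, (K−S)⁺=3.2900, hold=9.3541 ⇒ V=9.3541 continue  boundary S*=-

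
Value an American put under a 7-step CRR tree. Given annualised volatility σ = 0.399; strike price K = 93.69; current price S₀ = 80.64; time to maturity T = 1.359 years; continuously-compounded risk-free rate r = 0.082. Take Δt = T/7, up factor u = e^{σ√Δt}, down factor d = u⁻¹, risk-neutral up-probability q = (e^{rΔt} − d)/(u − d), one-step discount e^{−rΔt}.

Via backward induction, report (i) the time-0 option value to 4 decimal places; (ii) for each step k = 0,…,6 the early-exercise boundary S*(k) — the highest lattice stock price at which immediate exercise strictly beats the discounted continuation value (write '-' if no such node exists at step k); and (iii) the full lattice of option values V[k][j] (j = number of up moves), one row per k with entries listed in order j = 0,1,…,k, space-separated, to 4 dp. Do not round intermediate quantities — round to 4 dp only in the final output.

params: Δt=0.19414 u=1.19221 d=0.83878 q=0.50157 e^(-rΔt)=0.98421
t_7 payoffs: 70.1346 60.2094 46.1022 26.0507 0.0000 0.0000 0.0000 0.0000
t_6: node(6,0) S=28.0828 payoff=65.6072 vs cont=64.1274 → 65.6072 [stop]  node(6,1) S=39.9157 payoff=53.7743 vs cont=52.2945 → 53.7743 [stop]  node(6,2) S=56.7345 payoff=36.9555 vs cont=35.4758 → 36.9555 [stop]  node(6,3) S=80.6400 payoff=13.0500 vs cont=12.7795 → 13.0500 [stop]  node(6,4) S=114.6182 payoff=0.0000 vs cont=0.0000 → 0.0000 [wait]  node(6,5) S=162.9134 payoff=0.0000 vs cont=0.0000 → 0.0000 [wait]  node(6,6) S=231.5580 payoff=0.0000 vs cont=0.0000 → 0.0000 [wait]  ⇒ S*(6)=80.6400
t_5: node(5,0) S=33.4806 payoff=60.2094 vs cont=58.7297 → 60.2094 [stop]  node(5,1) S=47.5878 payoff=46.1022 vs cont=44.6225 → 46.1022 [stop]  node(5,2) S=67.6393 payoff=26.0507 vs cont=24.5710 → 26.0507 [stop]  node(5,3) S=96.1395 payoff=0.0000 vs cont=6.4018 → 6.4018 [wait]  node(5,4) S=136.6486 payoff=0.0000 vs cont=0.0000 → 0.0000 [wait]  node(5,5) S=194.2264 payoff=0.0000 vs cont=0.0000 → 0.0000 [wait]  ⇒ S*(5)=67.6393
t_4: node(4,0) S=39.9157 payoff=53.7743 vs cont=52.2945 → 53.7743 [stop]  node(4,1) S=56.7345 payoff=36.9555 vs cont=35.4758 → 36.9555 [stop]  node(4,2) S=80.6400 payoff=13.0500 vs cont=15.9397 → 15.9397 [wait]  node(4,3) S=114.6182 payoff=0.0000 vs cont=3.1405 → 3.1405 [wait]  node(4,4) S=162.9134 payoff=0.0000 vs cont=0.0000 → 0.0000 [wait]  ⇒ S*(4)=56.7345
t_3: node(3,0) S=47.5878 payoff=46.1022 vs cont=44.6225 → 46.1022 [stop]  node(3,1) S=67.6393 payoff=26.0507 vs cont=25.9975 → 26.0507 [stop]  node(3,2) S=96.1395 payoff=0.0000 vs cont=9.3697 → 9.3697 [wait]  node(3,3) S=136.6486 payoff=0.0000 vs cont=1.5406 → 1.5406 [wait]  ⇒ S*(3)=67.6393
t_2: node(2,0) S=56.7345 payoff=36.9555 vs cont=35.4758 → 36.9555 [stop]  node(2,1) S=80.6400 payoff=13.0500 vs cont=17.4048 → 17.4048 [wait]  node(2,2) S=114.6182 payoff=0.0000 vs cont=5.3569 → 5.3569 [wait]  ⇒ S*(2)=56.7345
t_1: node(1,0) S=67.6393 payoff=26.0507 vs cont=26.7207 → 26.7207 [wait]  node(1,1) S=96.1395 payoff=0.0000 vs cont=11.1826 → 11.1826 [wait]  ⇒ S*(1)=-
t_0: node(0,0) S=80.6400 payoff=13.0500 vs cont=18.6284 → 18.6284 [wait]  ⇒ S*(0)=-

price = 18.6284
boundary = - - 56.7345 67.6393 56.7345 67.6393 80.6400
tree:
18.6284
26.7207 11.1826
36.9555 17.4048 5.3569
46.1022 26.0507 9.3697 1.5406
53.7743 36.9555 15.9397 3.1405 0.0000
60.2094 46.1022 26.0507 6.4018 0.0000 0.0000
65.6072 53.7743 36.9555 13.0500 0.0000 0.0000 0.0000
70.1346 60.2094 46.1022 26.0507 0.0000 0.0000 0.0000 0.0000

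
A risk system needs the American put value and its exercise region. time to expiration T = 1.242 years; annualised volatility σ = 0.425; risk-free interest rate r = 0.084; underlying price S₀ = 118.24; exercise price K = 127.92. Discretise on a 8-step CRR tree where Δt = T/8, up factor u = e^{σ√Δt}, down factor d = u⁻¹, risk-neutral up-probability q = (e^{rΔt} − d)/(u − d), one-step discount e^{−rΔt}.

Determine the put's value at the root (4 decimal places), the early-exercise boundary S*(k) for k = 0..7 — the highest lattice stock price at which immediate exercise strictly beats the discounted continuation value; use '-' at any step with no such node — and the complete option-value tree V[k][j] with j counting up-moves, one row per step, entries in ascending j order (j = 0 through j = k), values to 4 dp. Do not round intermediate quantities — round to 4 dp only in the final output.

params: Δt=0.15525 u=1.18230 d=0.84581 q=0.49724 e^(-rΔt)=0.98704
t_8 payoffs: 96.9489 84.6279 67.4053 43.3312 9.6800 0.0000 0.0000 0.0000 0.0000
t_7: node(7,0) S=36.6170 payoff=91.3030 vs cont=89.6456 → 91.3030 [stop]  node(7,1) S=51.1841 payoff=76.7359 vs cont=75.0785 → 76.7359 [stop]  node(7,2) S=71.5462 payoff=56.3738 vs cont=54.7164 → 56.3738 [stop]  node(7,3) S=100.0089 payoff=27.9111 vs cont=26.2538 → 27.9111 [stop]  node(7,4) S=139.7946 payoff=0.0000 vs cont=4.8036 → 4.8036 [wait]  node(7,5) S=195.4079 payoff=0.0000 vs cont=0.0000 → 0.0000 [wait]  node(7,6) S=273.1454 payoff=0.0000 vs cont=0.0000 → 0.0000 [wait]  node(7,7) S=381.8086 payoff=0.0000 vs cont=0.0000 → 0.0000 [wait]  ⇒ S*(7)=100.0089
t_6: node(6,0) S=43.2921 payoff=84.6279 vs cont=82.9705 → 84.6279 [stop]  node(6,1) S=60.5147 payoff=67.4053 vs cont=65.7479 → 67.4053 [stop]  node(6,2) S=84.5888 payoff=43.3312 vs cont=41.6739 → 43.3312 [stop]  node(6,3) S=118.2400 payoff=9.6800 vs cont=16.2083 → 16.2083 [wait]  node(6,4) S=165.2784 payoff=0.0000 vs cont=2.3838 → 2.3838 [wait]  node(6,5) S=231.0298 payoff=0.0000 vs cont=0.0000 → 0.0000 [wait]  node(6,6) S=322.9385 payoff=0.0000 vs cont=0.0000 → 0.0000 [wait]  ⇒ S*(6)=84.5888
t_5: node(5,0) S=51.1841 payoff=76.7359 vs cont=75.0785 → 76.7359 [stop]  node(5,1) S=71.5462 payoff=56.3738 vs cont=54.7164 → 56.3738 [stop]  node(5,2) S=100.0089 payoff=27.9111 vs cont=29.4579 → 29.4579 [wait]  node(5,3) S=139.7946 payoff=0.0000 vs cont=9.2132 → 9.2132 [wait]  node(5,4) S=195.4079 payoff=0.0000 vs cont=1.1829 → 1.1829 [wait]  node(5,5) S=273.1454 payoff=0.0000 vs cont=0.0000 → 0.0000 [wait]  ⇒ S*(5)=71.5462
t_4: node(4,0) S=60.5147 payoff=67.4053 vs cont=65.7479 → 67.4053 [stop]  node(4,1) S=84.5888 payoff=43.3312 vs cont=42.4330 → 43.3312 [stop]  node(4,2) S=118.2400 payoff=9.6800 vs cont=19.1401 → 19.1401 [wait]  node(4,3) S=165.2784 payoff=0.0000 vs cont=5.1526 → 5.1526 [wait]  node(4,4) S=231.0298 payoff=0.0000 vs cont=0.5870 → 0.5870 [wait]  ⇒ S*(4)=84.5888
t_3: node(3,0) S=71.5462 payoff=56.3738 vs cont=54.7164 → 56.3738 [stop]  node(3,1) S=100.0089 payoff=27.9111 vs cont=30.8968 → 30.8968 [wait]  node(3,2) S=139.7946 payoff=0.0000 vs cont=12.0270 → 12.0270 [wait]  node(3,3) S=195.4079 payoff=0.0000 vs cont=2.8450 → 2.8450 [wait]  ⇒ S*(3)=71.5462
t_2: node(2,0) S=84.5888 payoff=43.3312 vs cont=43.1392 → 43.3312 [stop]  node(2,1) S=118.2400 payoff=9.6800 vs cont=21.2352 → 21.2352 [wait]  node(2,2) S=165.2784 payoff=0.0000 vs cont=7.3647 → 7.3647 [wait]  ⇒ S*(2)=84.5888
t_1: node(1,0) S=100.0089 payoff=27.9111 vs cont=31.9250 → 31.9250 [wait]  node(1,1) S=139.7946 payoff=0.0000 vs cont=14.1524 → 14.1524 [wait]  ⇒ S*(1)=-
t_0: node(0,0) S=118.2400 payoff=9.6800 vs cont=22.7886 → 22.7886 [wait]  ⇒ S*(0)=-

price = 22.7886
boundary = - - 84.5888 71.5462 84.5888 71.5462 84.5888 100.0089
tree:
22.7886
31.9250 14.1524
43.3312 21.2352 7.3647
56.3738 30.8968 12.0270 2.8450
67.4053 43.3312 19.1401 5.1526 0.5870
76.7359 56.3738 29.4579 9.2132 1.1829 0.0000
84.6279 67.4053 43.3312 16.2083 2.3838 0.0000 0.0000
91.3030 76.7359 56.3738 27.9111 4.8036 0.0000 0.0000 0.0000
96.9489 84.6279 67.4053 43.3312 9.6800 0.0000 0.0000 0.0000 0.0000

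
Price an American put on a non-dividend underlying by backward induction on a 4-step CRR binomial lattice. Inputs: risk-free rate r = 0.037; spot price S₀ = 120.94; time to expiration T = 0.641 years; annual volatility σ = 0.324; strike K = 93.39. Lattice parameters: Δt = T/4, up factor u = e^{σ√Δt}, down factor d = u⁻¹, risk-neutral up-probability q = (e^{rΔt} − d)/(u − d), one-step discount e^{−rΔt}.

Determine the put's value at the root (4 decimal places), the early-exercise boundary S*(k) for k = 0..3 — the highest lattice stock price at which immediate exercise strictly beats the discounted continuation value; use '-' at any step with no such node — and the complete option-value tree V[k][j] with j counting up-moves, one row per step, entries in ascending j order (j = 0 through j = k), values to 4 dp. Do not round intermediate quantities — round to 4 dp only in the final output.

Δt=0.16025  u=1.13849  d=0.87836  q=0.49048  discount=0.99409
step 4 (expiry): payoffs max(K−S,0) = 21.4027 0.0833 0.0000 0.0000 0.0000
step 3: (k=3,j=0): S=81.9567, (K−S)⁺=11.4333, hold=10.8812 ⇒ V=11.4333 exercise | (k=3,j=1): S=106.2286, (K−S)⁺=0.0000, hold=0.0422 ⇒ V=0.0422 continue | (k=3,j=2): S=137.6888, (K−S)⁺=0.0000, hold=0.0000 ⇒ V=0.0000 continue | (k=3,j=3): S=178.4660, (K−S)⁺=0.0000, hold=0.0000 ⇒ V=0.0000 continue  boundary S*=81.9567
step 2: (k=2,j=0): S=93.3067, (K−S)⁺=0.0833, hold=5.8116 ⇒ V=5.8116 continue | (k=2,j=1): S=120.9400, (K−S)⁺=0.0000, hold=0.0214 ⇒ V=0.0214 continue | (k=2,j=2): S=156.7570, (K−S)⁺=0.0000, hold=0.0000 ⇒ V=0.0000 continue  boundary S*=-
step 1: (k=1,j=0): S=106.2286, (K−S)⁺=0.0000, hold=2.9540 ⇒ V=2.9540 continue | (k=1,j=1): S=137.6888, (K−S)⁺=0.0000, hold=0.0108 ⇒ V=0.0108 continue  boundary S*=-
step 0: (k=0,j=0): S=120.9400, (K−S)⁺=0.0000, hold=1.5015 ⇒ V=1.5015 continue  boundary S*=-

price = 1.5015
boundary = - - - 81.9567
tree:
1.5015
2.9540 0.0108
5.8116 0.0214 0.0000
11.4333 0.0422 0.0000 0.0000
21.4027 0.0833 0.0000 0.0000 0.0000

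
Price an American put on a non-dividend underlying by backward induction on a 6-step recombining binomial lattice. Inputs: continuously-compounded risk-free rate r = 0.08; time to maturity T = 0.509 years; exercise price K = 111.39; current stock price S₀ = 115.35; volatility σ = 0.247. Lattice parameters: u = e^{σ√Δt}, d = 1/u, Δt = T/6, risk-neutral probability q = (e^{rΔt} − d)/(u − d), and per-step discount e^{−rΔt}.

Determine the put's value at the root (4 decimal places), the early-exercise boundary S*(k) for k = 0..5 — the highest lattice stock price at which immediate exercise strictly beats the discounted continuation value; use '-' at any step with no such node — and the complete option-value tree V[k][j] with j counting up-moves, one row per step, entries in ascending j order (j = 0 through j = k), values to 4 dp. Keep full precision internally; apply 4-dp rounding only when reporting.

params: Δt=0.08483 u=1.07459 d=0.93059 q=0.52931 e^(-rΔt)=0.99324
t_6 payoffs: 36.4775 24.8848 11.4982 0.0000 0.0000 0.0000 0.0000
t_5: node(5,0) S=80.5005 payoff=30.8895 vs cont=30.1361 → 30.8895 [stop]  node(5,1) S=92.9578 payoff=18.4322 vs cont=17.6787 → 18.4322 [stop]  node(5,2) S=107.3430 payoff=4.0470 vs cont=5.3755 → 5.3755 [wait]  node(5,3) S=123.9543 payoff=0.0000 vs cont=0.0000 → 0.0000 [wait]  node(5,4) S=143.1361 payoff=0.0000 vs cont=0.0000 → 0.0000 [wait]  node(5,5) S=165.2863 payoff=0.0000 vs cont=0.0000 → 0.0000 [wait]  ⇒ S*(5)=92.9578
t_4: node(4,0) S=86.5052 payoff=24.8848 vs cont=24.1314 → 24.8848 [stop]  node(4,1) S=99.8918 payoff=11.4982 vs cont=11.4432 → 11.4982 [stop]  node(4,2) S=115.3500 payoff=0.0000 vs cont=2.5131 → 2.5131 [wait]  node(4,3) S=133.2003 payoff=0.0000 vs cont=0.0000 → 0.0000 [wait]  node(4,4) S=153.8130 payoff=0.0000 vs cont=0.0000 → 0.0000 [wait]  ⇒ S*(4)=99.8918
t_3: node(3,0) S=92.9578 payoff=18.4322 vs cont=17.6787 → 18.4322 [stop]  node(3,1) S=107.3430 payoff=4.0470 vs cont=6.6967 → 6.6967 [wait]  node(3,2) S=123.9543 payoff=0.0000 vs cont=1.1749 → 1.1749 [wait]  node(3,3) S=143.1361 payoff=0.0000 vs cont=0.0000 → 0.0000 [wait]  ⇒ S*(3)=92.9578
t_2: node(2,0) S=99.8918 payoff=11.4982 vs cont=12.1378 → 12.1378 [wait]  node(2,1) S=115.3500 payoff=0.0000 vs cont=3.7484 → 3.7484 [wait]  node(2,2) S=133.2003 payoff=0.0000 vs cont=0.5493 → 0.5493 [wait]  ⇒ S*(2)=-
t_1: node(1,0) S=107.3430 payoff=4.0470 vs cont=7.6451 → 7.6451 [wait]  node(1,1) S=123.9543 payoff=0.0000 vs cont=2.0412 → 2.0412 [wait]  ⇒ S*(1)=-
t_0: node(0,0) S=115.3500 payoff=0.0000 vs cont=4.6473 → 4.6473 [wait]  ⇒ S*(0)=-

price = 4.6473
boundary = - - - 92.9578 99.8918 92.9578
tree:
4.6473
7.6451 2.0412
12.1378 3.7484 0.5493
18.4322 6.6967 1.1749 0.0000
24.8848 11.4982 2.5131 0.0000 0.0000
30.8895 18.4322 5.3755 0.0000 0.0000 0.0000
36.4775 24.8848 11.4982 0.0000 0.0000 0.0000 0.0000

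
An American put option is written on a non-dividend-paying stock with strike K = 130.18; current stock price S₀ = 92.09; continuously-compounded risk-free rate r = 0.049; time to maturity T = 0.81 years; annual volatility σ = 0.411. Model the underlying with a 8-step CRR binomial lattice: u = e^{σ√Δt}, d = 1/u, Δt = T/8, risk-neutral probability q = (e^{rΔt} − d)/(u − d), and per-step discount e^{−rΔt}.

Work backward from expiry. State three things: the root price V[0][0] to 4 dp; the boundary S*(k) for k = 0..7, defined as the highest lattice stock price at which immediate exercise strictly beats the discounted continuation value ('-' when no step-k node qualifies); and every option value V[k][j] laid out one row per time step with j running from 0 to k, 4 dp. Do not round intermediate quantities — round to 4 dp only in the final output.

Δt=0.10125  u=1.13972  d=0.87741  q=0.48631  discount=0.99505
step 8 (expiry): payoffs max(K−S,0) = 97.8327 88.1623 75.6010 59.2845 38.0900 10.5594 0.0000 0.0000 0.0000
step 7: (k=7,j=0): S=36.8668, (K−S)⁺=93.3132, hold=92.6690 ⇒ V=93.3132 exercise | (k=7,j=1): S=47.8882, (K−S)⁺=82.2918, hold=81.6475 ⇒ V=82.2918 exercise | (k=7,j=2): S=62.2046, (K−S)⁺=67.9754, hold=67.3312 ⇒ V=67.9754 exercise | (k=7,j=3): S=80.8008, (K−S)⁺=49.3792, hold=48.7349 ⇒ V=49.3792 exercise | (k=7,j=4): S=104.9565, (K−S)⁺=25.2235, hold=24.5793 ⇒ V=25.2235 exercise | (k=7,j=5): S=136.3336, (K−S)⁺=0.0000, hold=5.3974 ⇒ V=5.3974 continue | (k=7,j=6): S=177.0909, (K−S)⁺=0.0000, hold=0.0000 ⇒ V=0.0000 continue | (k=7,j=7): S=230.0329, (K−S)⁺=0.0000, hold=0.0000 ⇒ V=0.0000 continue  boundary S*=104.9565
step 6: (k=6,j=0): S=42.0177, (K−S)⁺=88.1623, hold=87.5181 ⇒ V=88.1623 exercise | (k=6,j=1): S=54.5790, (K−S)⁺=75.6010, hold=74.9568 ⇒ V=75.6010 exercise | (k=6,j=2): S=70.8955, (K−S)⁺=59.2845, hold=58.6402 ⇒ V=59.2845 exercise | (k=6,j=3): S=92.0900, (K−S)⁺=38.0900, hold=37.4457 ⇒ V=38.0900 exercise | (k=6,j=4): S=119.6206, (K−S)⁺=10.5594, hold=15.5047 ⇒ V=15.5047 continue | (k=6,j=5): S=155.3816, (K−S)⁺=0.0000, hold=2.7588 ⇒ V=2.7588 continue | (k=6,j=6): S=201.8334, (K−S)⁺=0.0000, hold=0.0000 ⇒ V=0.0000 continue  boundary S*=92.0900
step 5: (k=5,j=0): S=47.8882, (K−S)⁺=82.2918, hold=81.6475 ⇒ V=82.2918 exercise | (k=5,j=1): S=62.2046, (K−S)⁺=67.9754, hold=67.3312 ⇒ V=67.9754 exercise | (k=5,j=2): S=80.8008, (K−S)⁺=49.3792, hold=48.7349 ⇒ V=49.3792 exercise | (k=5,j=3): S=104.9565, (K−S)⁺=25.2235, hold=26.9723 ⇒ V=26.9723 continue | (k=5,j=4): S=136.3336, (K−S)⁺=0.0000, hold=9.2602 ⇒ V=9.2602 continue | (k=5,j=5): S=177.0909, (K−S)⁺=0.0000, hold=1.4102 ⇒ V=1.4102 continue  boundary S*=80.8008
step 4: (k=4,j=0): S=54.5790, (K−S)⁺=75.6010, hold=74.9568 ⇒ V=75.6010 exercise | (k=4,j=1): S=70.8955, (K−S)⁺=59.2845, hold=58.6402 ⇒ V=59.2845 exercise | (k=4,j=2): S=92.0900, (K−S)⁺=38.0900, hold=38.2920 ⇒ V=38.2920 continue | (k=4,j=3): S=119.6206, (K−S)⁺=10.5594, hold=18.2678 ⇒ V=18.2678 continue | (k=4,j=4): S=155.3816, (K−S)⁺=0.0000, hold=5.4157 ⇒ V=5.4157 continue  boundary S*=70.8955
step 3: (k=3,j=0): S=62.2046, (K−S)⁺=67.9754, hold=67.3312 ⇒ V=67.9754 exercise | (k=3,j=1): S=80.8008, (K−S)⁺=49.3792, hold=48.8327 ⇒ V=49.3792 exercise | (k=3,j=2): S=104.9565, (K−S)⁺=25.2235, hold=28.4127 ⇒ V=28.4127 continue | (k=3,j=3): S=136.3336, (K−S)⁺=0.0000, hold=11.9582 ⇒ V=11.9582 continue  boundary S*=80.8008
step 2: (k=2,j=0): S=70.8955, (K−S)⁺=59.2845, hold=58.6402 ⇒ V=59.2845 exercise | (k=2,j=1): S=92.0900, (K−S)⁺=38.0900, hold=38.9890 ⇒ V=38.9890 continue | (k=2,j=2): S=119.6206, (K−S)⁺=10.5594, hold=20.3096 ⇒ V=20.3096 continue  boundary S*=70.8955
step 1: (k=1,j=0): S=80.8008, (K−S)⁺=49.3792, hold=49.1700 ⇒ V=49.3792 exercise | (k=1,j=1): S=104.9565, (K−S)⁺=25.2235, hold=29.7570 ⇒ V=29.7570 continue  boundary S*=80.8008
step 0: (k=0,j=0): S=92.0900, (K−S)⁺=38.0900, hold=39.6395 ⇒ V=39.6395 continue  boundary S*=-

price = 39.6395
boundary = - 80.8008 70.8955 80.8008 70.8955 80.8008 92.0900 104.9565
tree:
39.6395
49.3792 29.7570
59.2845 38.9890 20.3096
67.9754 49.3792 28.4127 11.9582
75.6010 59.2845 38.2920 18.2678 5.4157
82.2918 67.9754 49.3792 26.9723 9.2602 1.4102
88.1623 75.6010 59.2845 38.0900 15.5047 2.7588 0.0000
93.3132 82.2918 67.9754 49.3792 25.2235 5.3974 0.0000 0.0000
97.8327 88.1623 75.6010 59.2845 38.0900 10.5594 0.0000 0.0000 0.0000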